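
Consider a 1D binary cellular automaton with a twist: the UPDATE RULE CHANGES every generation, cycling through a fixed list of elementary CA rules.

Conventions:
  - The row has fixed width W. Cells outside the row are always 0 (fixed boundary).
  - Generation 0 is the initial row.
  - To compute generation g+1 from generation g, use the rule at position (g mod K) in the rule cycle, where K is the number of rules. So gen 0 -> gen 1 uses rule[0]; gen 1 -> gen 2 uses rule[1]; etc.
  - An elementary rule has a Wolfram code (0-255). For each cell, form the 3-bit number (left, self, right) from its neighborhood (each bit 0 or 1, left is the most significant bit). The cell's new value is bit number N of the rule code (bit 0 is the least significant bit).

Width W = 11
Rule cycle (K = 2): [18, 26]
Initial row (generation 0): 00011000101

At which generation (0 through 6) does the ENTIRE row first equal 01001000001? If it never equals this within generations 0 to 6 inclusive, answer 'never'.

Answer: 4

Derivation:
Gen 0: 00011000101
Gen 1 (rule 18): 00100101000
Gen 2 (rule 26): 01011000100
Gen 3 (rule 18): 10000101010
Gen 4 (rule 26): 01001000001
Gen 5 (rule 18): 10110100010
Gen 6 (rule 26): 00100010101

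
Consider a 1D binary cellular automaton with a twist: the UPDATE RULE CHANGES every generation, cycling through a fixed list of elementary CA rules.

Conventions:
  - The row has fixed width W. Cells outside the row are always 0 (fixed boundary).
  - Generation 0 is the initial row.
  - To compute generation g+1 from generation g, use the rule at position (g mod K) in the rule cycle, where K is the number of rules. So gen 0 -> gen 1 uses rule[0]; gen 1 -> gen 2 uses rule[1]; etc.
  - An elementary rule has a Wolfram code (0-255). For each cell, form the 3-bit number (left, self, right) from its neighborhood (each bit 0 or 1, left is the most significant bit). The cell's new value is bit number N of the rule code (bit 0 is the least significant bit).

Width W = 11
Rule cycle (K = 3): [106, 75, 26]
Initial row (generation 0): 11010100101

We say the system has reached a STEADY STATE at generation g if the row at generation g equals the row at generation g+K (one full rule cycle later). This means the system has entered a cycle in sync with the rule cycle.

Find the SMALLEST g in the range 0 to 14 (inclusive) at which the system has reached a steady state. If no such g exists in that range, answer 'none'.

Answer: none

Derivation:
Gen 0: 11010100101
Gen 1 (rule 106): 11101001010
Gen 2 (rule 75): 10100010000
Gen 3 (rule 26): 00010101000
Gen 4 (rule 106): 00101010000
Gen 5 (rule 75): 11000000111
Gen 6 (rule 26): 10100001100
Gen 7 (rule 106): 01000011100
Gen 8 (rule 75): 10011110101
Gen 9 (rule 26): 01110000000
Gen 10 (rule 106): 11010000000
Gen 11 (rule 75): 11000111111
Gen 12 (rule 26): 10101100000
Gen 13 (rule 106): 01011100000
Gen 14 (rule 75): 10010101111
Gen 15 (rule 26): 01100001000
Gen 16 (rule 106): 11100010000
Gen 17 (rule 75): 10101100111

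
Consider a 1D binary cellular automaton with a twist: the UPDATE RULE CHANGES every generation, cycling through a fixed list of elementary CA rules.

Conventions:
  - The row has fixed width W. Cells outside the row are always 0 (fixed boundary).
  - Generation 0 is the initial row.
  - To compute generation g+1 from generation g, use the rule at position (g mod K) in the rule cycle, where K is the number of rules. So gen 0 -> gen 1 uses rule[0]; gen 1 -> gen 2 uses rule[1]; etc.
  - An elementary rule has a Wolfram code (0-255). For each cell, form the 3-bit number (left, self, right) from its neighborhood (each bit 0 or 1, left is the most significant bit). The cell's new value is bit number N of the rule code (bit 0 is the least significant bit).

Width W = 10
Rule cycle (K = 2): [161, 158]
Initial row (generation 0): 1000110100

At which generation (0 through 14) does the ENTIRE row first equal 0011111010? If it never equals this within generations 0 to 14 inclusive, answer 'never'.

Answer: 13

Derivation:
Gen 0: 1000110100
Gen 1 (rule 161): 0010001001
Gen 2 (rule 158): 0111011111
Gen 3 (rule 161): 0010101110
Gen 4 (rule 158): 0110101101
Gen 5 (rule 161): 0001010010
Gen 6 (rule 158): 0011011111
Gen 7 (rule 161): 1000101110
Gen 8 (rule 158): 1101101101
Gen 9 (rule 161): 0010010010
Gen 10 (rule 158): 0111111111
Gen 11 (rule 161): 0011111110
Gen 12 (rule 158): 0111111101
Gen 13 (rule 161): 0011111010
Gen 14 (rule 158): 0111110011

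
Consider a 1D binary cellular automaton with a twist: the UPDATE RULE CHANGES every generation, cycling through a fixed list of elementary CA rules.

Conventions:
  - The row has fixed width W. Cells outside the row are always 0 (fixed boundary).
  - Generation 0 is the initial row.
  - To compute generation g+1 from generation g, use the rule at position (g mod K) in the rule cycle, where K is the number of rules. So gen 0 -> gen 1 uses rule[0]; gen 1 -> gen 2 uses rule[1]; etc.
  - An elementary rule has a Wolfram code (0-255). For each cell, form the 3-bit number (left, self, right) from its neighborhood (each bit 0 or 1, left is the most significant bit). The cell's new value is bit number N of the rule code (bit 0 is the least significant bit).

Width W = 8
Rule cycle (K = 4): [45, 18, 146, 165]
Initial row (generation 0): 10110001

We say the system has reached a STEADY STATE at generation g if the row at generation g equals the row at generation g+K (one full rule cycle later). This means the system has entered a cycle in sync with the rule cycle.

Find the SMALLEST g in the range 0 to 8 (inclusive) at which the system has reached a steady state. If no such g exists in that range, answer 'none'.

Gen 0: 10110001
Gen 1 (rule 45): 11100101
Gen 2 (rule 18): 00011000
Gen 3 (rule 146): 00100100
Gen 4 (rule 165): 10100101
Gen 5 (rule 45): 11100111
Gen 6 (rule 18): 00011000
Gen 7 (rule 146): 00100100
Gen 8 (rule 165): 10100101
Gen 9 (rule 45): 11100111
Gen 10 (rule 18): 00011000
Gen 11 (rule 146): 00100100
Gen 12 (rule 165): 10100101

Answer: 2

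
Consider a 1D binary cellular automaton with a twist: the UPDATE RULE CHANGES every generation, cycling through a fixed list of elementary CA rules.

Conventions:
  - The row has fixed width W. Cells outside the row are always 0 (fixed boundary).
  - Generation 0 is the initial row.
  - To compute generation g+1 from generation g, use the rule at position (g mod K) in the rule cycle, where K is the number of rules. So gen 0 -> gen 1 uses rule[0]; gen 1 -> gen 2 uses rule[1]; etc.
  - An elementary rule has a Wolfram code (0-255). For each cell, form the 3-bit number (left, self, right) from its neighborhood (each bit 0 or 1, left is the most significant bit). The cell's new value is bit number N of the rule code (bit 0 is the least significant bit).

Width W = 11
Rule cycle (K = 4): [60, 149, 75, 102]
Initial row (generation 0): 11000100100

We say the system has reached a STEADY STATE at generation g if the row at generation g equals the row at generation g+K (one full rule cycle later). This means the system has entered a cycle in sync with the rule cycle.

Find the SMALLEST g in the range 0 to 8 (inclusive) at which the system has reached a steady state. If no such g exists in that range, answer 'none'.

Answer: none

Derivation:
Gen 0: 11000100100
Gen 1 (rule 60): 10100110110
Gen 2 (rule 149): 10110000001
Gen 3 (rule 75): 00110111110
Gen 4 (rule 102): 01011000010
Gen 5 (rule 60): 01110100011
Gen 6 (rule 149): 00100111000
Gen 7 (rule 75): 11001101011
Gen 8 (rule 102): 01010111101
Gen 9 (rule 60): 01111100011
Gen 10 (rule 149): 00111011000
Gen 11 (rule 75): 11101011011
Gen 12 (rule 102): 00111101101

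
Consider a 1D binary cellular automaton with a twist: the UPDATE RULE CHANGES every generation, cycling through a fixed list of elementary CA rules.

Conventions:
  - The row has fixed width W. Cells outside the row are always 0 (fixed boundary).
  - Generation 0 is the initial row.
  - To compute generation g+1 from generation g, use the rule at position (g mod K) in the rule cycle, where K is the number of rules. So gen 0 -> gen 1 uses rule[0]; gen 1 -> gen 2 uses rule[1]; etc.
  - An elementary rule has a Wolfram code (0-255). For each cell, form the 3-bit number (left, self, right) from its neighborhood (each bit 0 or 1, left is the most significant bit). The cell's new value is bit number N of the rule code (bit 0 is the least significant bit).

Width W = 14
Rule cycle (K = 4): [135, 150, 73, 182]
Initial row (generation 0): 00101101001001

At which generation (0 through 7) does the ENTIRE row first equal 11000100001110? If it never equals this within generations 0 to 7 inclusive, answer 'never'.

Gen 0: 00101101001001
Gen 1 (rule 135): 11100001011011
Gen 2 (rule 150): 01010011000000
Gen 3 (rule 73): 00000011011111
Gen 4 (rule 182): 00000100101110
Gen 5 (rule 135): 11111101100100
Gen 6 (rule 150): 01111000011110
Gen 7 (rule 73): 01001011010010

Answer: never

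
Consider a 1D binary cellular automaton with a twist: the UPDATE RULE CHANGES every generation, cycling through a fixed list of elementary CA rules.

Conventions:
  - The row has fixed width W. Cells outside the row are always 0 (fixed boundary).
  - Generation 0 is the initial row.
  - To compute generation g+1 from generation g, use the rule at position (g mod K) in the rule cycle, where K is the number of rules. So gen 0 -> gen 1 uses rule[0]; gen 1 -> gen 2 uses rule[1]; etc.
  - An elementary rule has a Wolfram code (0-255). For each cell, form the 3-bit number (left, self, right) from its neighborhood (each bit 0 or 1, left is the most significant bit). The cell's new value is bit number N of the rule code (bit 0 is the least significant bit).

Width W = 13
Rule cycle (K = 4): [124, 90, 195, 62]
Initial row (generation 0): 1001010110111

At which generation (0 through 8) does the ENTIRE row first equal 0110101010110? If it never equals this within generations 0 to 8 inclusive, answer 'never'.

Answer: never

Derivation:
Gen 0: 1001010110111
Gen 1 (rule 124): 1101111111101
Gen 2 (rule 90): 1101000000100
Gen 3 (rule 195): 0100011111001
Gen 4 (rule 62): 1110110000111
Gen 5 (rule 124): 1011111000101
Gen 6 (rule 90): 0010001101000
Gen 7 (rule 195): 1100110100011
Gen 8 (rule 62): 1011101110110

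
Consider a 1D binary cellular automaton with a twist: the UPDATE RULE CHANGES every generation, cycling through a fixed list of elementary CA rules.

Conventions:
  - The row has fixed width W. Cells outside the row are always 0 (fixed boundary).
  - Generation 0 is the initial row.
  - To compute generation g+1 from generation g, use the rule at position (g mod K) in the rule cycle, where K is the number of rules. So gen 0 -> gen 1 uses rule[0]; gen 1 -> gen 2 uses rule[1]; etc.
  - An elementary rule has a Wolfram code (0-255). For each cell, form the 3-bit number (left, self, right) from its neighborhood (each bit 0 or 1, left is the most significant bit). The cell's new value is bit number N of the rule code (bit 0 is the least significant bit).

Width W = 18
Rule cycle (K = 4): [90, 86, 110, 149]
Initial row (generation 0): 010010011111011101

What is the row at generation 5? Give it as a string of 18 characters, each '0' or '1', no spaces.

Answer: 010101110000000100

Derivation:
Gen 0: 010010011111011101
Gen 1 (rule 90): 101101110001010100
Gen 2 (rule 86): 100100011011010110
Gen 3 (rule 110): 101100111111111110
Gen 4 (rule 149): 100010011111111101
Gen 5 (rule 90): 010101110000000100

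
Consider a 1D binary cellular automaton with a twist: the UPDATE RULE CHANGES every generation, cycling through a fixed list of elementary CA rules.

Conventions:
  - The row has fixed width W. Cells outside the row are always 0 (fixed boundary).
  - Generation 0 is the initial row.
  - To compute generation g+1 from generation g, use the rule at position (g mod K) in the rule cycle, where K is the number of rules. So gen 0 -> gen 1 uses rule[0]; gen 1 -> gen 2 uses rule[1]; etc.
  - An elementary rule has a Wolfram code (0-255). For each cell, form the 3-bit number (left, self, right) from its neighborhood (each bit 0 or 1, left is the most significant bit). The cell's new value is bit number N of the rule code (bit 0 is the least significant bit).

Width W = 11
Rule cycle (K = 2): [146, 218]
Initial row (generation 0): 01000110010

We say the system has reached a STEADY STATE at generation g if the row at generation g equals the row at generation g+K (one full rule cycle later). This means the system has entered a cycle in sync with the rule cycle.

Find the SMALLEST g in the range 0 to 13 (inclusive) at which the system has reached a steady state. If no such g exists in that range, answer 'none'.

Answer: 13

Derivation:
Gen 0: 01000110010
Gen 1 (rule 146): 10101001101
Gen 2 (rule 218): 00000111100
Gen 3 (rule 146): 00001011010
Gen 4 (rule 218): 00010011001
Gen 5 (rule 146): 00101100110
Gen 6 (rule 218): 01001111111
Gen 7 (rule 146): 10110111110
Gen 8 (rule 218): 00110111111
Gen 9 (rule 146): 01000011110
Gen 10 (rule 218): 10100111111
Gen 11 (rule 146): 00011011110
Gen 12 (rule 218): 00111011111
Gen 13 (rule 146): 01010001110
Gen 14 (rule 218): 10001011111
Gen 15 (rule 146): 01010001110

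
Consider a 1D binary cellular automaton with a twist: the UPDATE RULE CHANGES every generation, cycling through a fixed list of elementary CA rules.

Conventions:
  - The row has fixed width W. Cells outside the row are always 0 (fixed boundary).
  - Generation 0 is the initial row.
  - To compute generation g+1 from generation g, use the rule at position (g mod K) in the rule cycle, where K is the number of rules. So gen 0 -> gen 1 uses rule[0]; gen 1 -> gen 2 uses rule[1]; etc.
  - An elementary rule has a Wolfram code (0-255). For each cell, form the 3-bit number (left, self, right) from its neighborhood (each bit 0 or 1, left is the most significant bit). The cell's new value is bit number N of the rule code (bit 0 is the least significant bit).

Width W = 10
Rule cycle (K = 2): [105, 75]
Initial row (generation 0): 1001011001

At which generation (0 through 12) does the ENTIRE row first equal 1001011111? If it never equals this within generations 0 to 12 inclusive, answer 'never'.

Gen 0: 1001011001
Gen 1 (rule 105): 0000111000
Gen 2 (rule 75): 1111101011
Gen 3 (rule 105): 1000110111
Gen 4 (rule 75): 0011110101
Gen 5 (rule 105): 1010011010
Gen 6 (rule 75): 0000111000
Gen 7 (rule 105): 1110101011
Gen 8 (rule 75): 1010000011
Gen 9 (rule 105): 0100111011
Gen 10 (rule 75): 1001101011
Gen 11 (rule 105): 0001110111
Gen 12 (rule 75): 1111010101

Answer: never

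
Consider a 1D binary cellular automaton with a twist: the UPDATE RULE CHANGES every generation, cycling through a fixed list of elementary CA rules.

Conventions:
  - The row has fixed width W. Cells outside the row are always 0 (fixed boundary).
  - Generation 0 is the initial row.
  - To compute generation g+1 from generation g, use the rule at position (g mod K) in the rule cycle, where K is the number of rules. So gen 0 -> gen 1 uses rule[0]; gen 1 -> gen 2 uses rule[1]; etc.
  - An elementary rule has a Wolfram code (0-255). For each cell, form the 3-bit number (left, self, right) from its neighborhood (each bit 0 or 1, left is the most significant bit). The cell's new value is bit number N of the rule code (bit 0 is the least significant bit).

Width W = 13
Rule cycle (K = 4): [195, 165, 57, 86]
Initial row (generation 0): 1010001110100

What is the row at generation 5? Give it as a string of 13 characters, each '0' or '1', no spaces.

Gen 0: 1010001110100
Gen 1 (rule 195): 0000110110001
Gen 2 (rule 165): 1110001000101
Gen 3 (rule 57): 1001100110010
Gen 4 (rule 86): 1110111011111
Gen 5 (rule 195): 0110011001111

Answer: 0110011001111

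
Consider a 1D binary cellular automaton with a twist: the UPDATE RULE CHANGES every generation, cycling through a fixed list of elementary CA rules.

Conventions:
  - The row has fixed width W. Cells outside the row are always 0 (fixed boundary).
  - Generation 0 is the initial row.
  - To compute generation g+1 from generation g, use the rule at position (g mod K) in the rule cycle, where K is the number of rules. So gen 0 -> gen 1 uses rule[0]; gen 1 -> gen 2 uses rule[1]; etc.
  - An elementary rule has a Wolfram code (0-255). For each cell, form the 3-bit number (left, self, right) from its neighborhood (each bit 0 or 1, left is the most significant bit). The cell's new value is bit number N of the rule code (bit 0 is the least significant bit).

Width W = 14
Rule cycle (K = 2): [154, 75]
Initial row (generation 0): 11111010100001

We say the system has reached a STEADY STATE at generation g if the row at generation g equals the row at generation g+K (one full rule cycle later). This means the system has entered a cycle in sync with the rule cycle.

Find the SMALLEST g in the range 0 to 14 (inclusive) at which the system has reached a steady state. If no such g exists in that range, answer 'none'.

Answer: none

Derivation:
Gen 0: 11111010100001
Gen 1 (rule 154): 11110000010010
Gen 2 (rule 75): 10010111100100
Gen 3 (rule 154): 01100111011010
Gen 4 (rule 75): 11101101011000
Gen 5 (rule 154): 11001000010100
Gen 6 (rule 75): 11010011100001
Gen 7 (rule 154): 10001111010010
Gen 8 (rule 75): 00111001000100
Gen 9 (rule 154): 01110110101010
Gen 10 (rule 75): 11010110000000
Gen 11 (rule 154): 10000101000000
Gen 12 (rule 75): 00111000011111
Gen 13 (rule 154): 01110100111110
Gen 14 (rule 75): 11010001100010
Gen 15 (rule 154): 10001011010101
Gen 16 (rule 75): 00110011000000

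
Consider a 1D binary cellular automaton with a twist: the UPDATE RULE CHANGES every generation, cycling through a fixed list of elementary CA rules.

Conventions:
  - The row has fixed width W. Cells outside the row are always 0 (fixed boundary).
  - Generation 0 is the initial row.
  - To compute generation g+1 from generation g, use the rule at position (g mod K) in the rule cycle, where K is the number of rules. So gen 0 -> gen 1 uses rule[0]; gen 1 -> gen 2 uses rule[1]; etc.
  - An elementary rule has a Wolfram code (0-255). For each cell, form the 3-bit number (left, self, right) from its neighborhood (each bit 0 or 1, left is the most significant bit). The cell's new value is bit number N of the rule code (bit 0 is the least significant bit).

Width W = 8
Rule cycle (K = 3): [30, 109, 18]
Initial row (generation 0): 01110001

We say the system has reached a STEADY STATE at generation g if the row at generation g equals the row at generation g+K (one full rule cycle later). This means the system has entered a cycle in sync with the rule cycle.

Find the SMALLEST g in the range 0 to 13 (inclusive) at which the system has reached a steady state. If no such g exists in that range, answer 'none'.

Answer: 9

Derivation:
Gen 0: 01110001
Gen 1 (rule 30): 11001011
Gen 2 (rule 109): 11001111
Gen 3 (rule 18): 00110000
Gen 4 (rule 30): 01101000
Gen 5 (rule 109): 01111011
Gen 6 (rule 18): 10000000
Gen 7 (rule 30): 11000000
Gen 8 (rule 109): 11011111
Gen 9 (rule 18): 00000000
Gen 10 (rule 30): 00000000
Gen 11 (rule 109): 11111111
Gen 12 (rule 18): 00000000
Gen 13 (rule 30): 00000000
Gen 14 (rule 109): 11111111
Gen 15 (rule 18): 00000000
Gen 16 (rule 30): 00000000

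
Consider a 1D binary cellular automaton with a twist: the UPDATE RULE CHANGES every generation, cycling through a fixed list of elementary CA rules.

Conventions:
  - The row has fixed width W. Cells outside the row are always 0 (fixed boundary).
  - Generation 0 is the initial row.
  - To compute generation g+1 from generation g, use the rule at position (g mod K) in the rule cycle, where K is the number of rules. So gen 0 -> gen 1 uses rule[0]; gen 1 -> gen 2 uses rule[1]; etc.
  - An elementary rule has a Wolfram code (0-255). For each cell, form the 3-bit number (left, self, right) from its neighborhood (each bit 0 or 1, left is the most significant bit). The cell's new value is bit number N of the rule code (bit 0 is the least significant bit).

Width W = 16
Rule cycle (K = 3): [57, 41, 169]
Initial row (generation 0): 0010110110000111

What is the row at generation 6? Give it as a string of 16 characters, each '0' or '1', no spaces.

Answer: 0010110110011111

Derivation:
Gen 0: 0010110110000111
Gen 1 (rule 57): 1001101101110100
Gen 2 (rule 41): 0001011011001001
Gen 3 (rule 169): 1100110110000000
Gen 4 (rule 57): 1010101101111111
Gen 5 (rule 41): 0101011011000000
Gen 6 (rule 169): 0010110110011111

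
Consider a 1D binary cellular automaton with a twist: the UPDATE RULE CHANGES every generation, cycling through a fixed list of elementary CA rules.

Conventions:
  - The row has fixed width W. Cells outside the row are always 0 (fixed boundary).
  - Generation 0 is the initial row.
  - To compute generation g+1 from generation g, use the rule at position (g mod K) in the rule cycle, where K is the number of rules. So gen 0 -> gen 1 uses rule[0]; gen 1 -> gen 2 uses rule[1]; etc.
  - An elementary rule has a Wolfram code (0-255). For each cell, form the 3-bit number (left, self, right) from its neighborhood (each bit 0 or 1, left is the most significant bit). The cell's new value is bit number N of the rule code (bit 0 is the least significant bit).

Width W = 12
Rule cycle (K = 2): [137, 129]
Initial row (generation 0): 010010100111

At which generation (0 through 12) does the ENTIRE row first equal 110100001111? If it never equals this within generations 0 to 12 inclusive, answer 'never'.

Answer: never

Derivation:
Gen 0: 010010100111
Gen 1 (rule 137): 000000000110
Gen 2 (rule 129): 111111110000
Gen 3 (rule 137): 111111100111
Gen 4 (rule 129): 011111000010
Gen 5 (rule 137): 011110011000
Gen 6 (rule 129): 001100000011
Gen 7 (rule 137): 101001111010
Gen 8 (rule 129): 000000110000
Gen 9 (rule 137): 111110100111
Gen 10 (rule 129): 011100000010
Gen 11 (rule 137): 011001111000
Gen 12 (rule 129): 000000110011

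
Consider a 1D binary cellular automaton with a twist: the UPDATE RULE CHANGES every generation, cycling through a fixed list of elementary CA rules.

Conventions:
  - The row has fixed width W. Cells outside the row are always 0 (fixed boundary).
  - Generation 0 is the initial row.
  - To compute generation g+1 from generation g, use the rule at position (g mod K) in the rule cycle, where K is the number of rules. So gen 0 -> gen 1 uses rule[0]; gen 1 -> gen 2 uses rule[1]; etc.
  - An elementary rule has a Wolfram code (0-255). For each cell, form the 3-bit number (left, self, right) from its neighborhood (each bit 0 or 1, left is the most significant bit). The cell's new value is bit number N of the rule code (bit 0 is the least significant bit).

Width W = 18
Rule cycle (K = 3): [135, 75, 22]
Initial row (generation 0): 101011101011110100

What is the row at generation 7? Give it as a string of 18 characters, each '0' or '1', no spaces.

Gen 0: 101011101011110100
Gen 1 (rule 135): 101001001001100101
Gen 2 (rule 75): 000010010011101000
Gen 3 (rule 22): 000111111100001100
Gen 4 (rule 135): 111011111001110001
Gen 5 (rule 75): 101010001011010110
Gen 6 (rule 22): 101011011000010001
Gen 7 (rule 135): 101000000011110111

Answer: 101000000011110111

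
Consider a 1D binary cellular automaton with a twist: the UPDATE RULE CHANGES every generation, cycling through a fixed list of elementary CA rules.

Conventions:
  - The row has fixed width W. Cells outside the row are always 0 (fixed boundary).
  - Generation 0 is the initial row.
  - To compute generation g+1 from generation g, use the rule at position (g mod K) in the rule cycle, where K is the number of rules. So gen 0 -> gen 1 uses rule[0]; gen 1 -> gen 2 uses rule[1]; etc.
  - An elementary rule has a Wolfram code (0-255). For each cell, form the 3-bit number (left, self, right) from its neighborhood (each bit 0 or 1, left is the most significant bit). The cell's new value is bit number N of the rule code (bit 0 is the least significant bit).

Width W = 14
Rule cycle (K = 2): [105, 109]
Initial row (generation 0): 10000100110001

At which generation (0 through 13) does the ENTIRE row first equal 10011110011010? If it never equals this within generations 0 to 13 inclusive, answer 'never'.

Gen 0: 10000100110001
Gen 1 (rule 105): 00110000110100
Gen 2 (rule 109): 10110110111101
Gen 3 (rule 105): 01111111100110
Gen 4 (rule 109): 01000000100110
Gen 5 (rule 105): 00011110000110
Gen 6 (rule 109): 11010010110110
Gen 7 (rule 105): 11100001111110
Gen 8 (rule 109): 10101101000010
Gen 9 (rule 105): 01011110011000
Gen 10 (rule 109): 01110010011011
Gen 11 (rule 105): 01010000011111
Gen 12 (rule 109): 01110111010001
Gen 13 (rule 105): 01011101100100

Answer: never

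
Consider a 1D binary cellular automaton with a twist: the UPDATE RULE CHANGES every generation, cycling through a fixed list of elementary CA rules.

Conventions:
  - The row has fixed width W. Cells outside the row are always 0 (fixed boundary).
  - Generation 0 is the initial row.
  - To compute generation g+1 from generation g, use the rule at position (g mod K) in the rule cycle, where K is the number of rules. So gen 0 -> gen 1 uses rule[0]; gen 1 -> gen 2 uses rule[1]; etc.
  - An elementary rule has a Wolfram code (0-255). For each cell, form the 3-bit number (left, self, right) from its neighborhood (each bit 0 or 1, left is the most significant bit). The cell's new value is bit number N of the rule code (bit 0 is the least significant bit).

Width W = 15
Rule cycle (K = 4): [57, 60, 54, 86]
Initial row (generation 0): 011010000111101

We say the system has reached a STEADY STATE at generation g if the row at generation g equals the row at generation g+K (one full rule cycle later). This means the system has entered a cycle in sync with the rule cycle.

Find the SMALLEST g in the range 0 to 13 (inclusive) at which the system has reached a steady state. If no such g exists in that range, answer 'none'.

Answer: none

Derivation:
Gen 0: 011010000111101
Gen 1 (rule 57): 010101110100010
Gen 2 (rule 60): 011111001110011
Gen 3 (rule 54): 100000110001100
Gen 4 (rule 86): 110001011010110
Gen 5 (rule 57): 101100110101101
Gen 6 (rule 60): 111010101111011
Gen 7 (rule 54): 000111110000100
Gen 8 (rule 86): 001000011001110
Gen 9 (rule 57): 100111010101001
Gen 10 (rule 60): 110100111111101
Gen 11 (rule 54): 001111000000011
Gen 12 (rule 86): 010001100000101
Gen 13 (rule 57): 001101011110010
Gen 14 (rule 60): 001011110001011
Gen 15 (rule 54): 011100001011100
Gen 16 (rule 86): 100110011000110
Gen 17 (rule 57): 010101010110101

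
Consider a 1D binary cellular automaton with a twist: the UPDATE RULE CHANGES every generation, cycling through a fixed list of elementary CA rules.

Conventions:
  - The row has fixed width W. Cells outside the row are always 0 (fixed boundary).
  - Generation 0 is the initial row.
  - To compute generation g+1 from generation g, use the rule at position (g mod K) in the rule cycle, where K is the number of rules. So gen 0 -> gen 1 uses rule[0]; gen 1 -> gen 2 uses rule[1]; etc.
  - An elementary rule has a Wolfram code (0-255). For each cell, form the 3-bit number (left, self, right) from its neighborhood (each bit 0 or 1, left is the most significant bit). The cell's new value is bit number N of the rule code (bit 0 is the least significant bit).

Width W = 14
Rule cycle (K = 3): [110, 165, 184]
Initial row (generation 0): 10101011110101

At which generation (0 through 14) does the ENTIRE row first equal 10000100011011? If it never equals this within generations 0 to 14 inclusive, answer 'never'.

Answer: never

Derivation:
Gen 0: 10101011110101
Gen 1 (rule 110): 11111110011111
Gen 2 (rule 165): 01111100001110
Gen 3 (rule 184): 01111010001101
Gen 4 (rule 110): 11001110011111
Gen 5 (rule 165): 00000100001110
Gen 6 (rule 184): 00000010001101
Gen 7 (rule 110): 00000110011111
Gen 8 (rule 165): 11110000001110
Gen 9 (rule 184): 11101000001101
Gen 10 (rule 110): 10111000011111
Gen 11 (rule 165): 11010011001110
Gen 12 (rule 184): 10101010101101
Gen 13 (rule 110): 11111111111111
Gen 14 (rule 165): 01111111111110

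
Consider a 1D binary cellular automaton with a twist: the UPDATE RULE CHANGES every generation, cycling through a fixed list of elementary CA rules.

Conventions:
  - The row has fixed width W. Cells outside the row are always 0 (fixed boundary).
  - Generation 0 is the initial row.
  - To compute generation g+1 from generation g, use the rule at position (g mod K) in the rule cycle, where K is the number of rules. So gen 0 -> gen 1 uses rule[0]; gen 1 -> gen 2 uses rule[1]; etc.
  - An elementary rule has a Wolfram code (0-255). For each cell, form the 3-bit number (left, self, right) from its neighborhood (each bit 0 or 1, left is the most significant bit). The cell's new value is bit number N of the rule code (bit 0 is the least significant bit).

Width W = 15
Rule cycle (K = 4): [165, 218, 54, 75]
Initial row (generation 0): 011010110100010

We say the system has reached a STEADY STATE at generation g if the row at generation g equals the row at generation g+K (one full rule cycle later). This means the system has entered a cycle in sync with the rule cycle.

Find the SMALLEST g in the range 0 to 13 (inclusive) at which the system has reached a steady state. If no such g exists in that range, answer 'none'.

Gen 0: 011010110100010
Gen 1 (rule 165): 000111001101010
Gen 2 (rule 218): 001111111100001
Gen 3 (rule 54): 010000000010011
Gen 4 (rule 75): 100111111100111
Gen 5 (rule 165): 100011111000010
Gen 6 (rule 218): 010111111100101
Gen 7 (rule 54): 111000000011111
Gen 8 (rule 75): 101011111110001
Gen 9 (rule 165): 111101111100101
Gen 10 (rule 218): 111101111111000
Gen 11 (rule 54): 000010000000100
Gen 12 (rule 75): 111100111111001
Gen 13 (rule 165): 011000011110001
Gen 14 (rule 218): 111100111111010
Gen 15 (rule 54): 000011000000111
Gen 16 (rule 75): 111111011111101
Gen 17 (rule 165): 011110101111011

Answer: none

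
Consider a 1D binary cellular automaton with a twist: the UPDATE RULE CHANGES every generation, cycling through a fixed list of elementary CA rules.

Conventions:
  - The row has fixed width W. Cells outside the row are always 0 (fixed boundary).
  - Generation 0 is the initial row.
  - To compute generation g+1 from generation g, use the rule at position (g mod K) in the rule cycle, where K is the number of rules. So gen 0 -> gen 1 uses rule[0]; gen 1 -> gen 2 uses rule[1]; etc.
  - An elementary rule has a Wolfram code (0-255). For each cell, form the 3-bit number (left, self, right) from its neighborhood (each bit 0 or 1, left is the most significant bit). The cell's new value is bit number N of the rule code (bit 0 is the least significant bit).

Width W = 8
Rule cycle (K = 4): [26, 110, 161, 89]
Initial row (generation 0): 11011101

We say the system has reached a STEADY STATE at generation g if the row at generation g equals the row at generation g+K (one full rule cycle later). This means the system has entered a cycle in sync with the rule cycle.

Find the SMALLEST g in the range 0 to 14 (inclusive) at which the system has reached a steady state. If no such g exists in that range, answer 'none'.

Gen 0: 11011101
Gen 1 (rule 26): 10010000
Gen 2 (rule 110): 10110000
Gen 3 (rule 161): 01000111
Gen 4 (rule 89): 00110101
Gen 5 (rule 26): 01100000
Gen 6 (rule 110): 11100000
Gen 7 (rule 161): 01001111
Gen 8 (rule 89): 00101001
Gen 9 (rule 26): 01000110
Gen 10 (rule 110): 11001110
Gen 11 (rule 161): 00000100
Gen 12 (rule 89): 11110011
Gen 13 (rule 26): 10001110
Gen 14 (rule 110): 10011010
Gen 15 (rule 161): 00000100
Gen 16 (rule 89): 11110011
Gen 17 (rule 26): 10001110
Gen 18 (rule 110): 10011010

Answer: 11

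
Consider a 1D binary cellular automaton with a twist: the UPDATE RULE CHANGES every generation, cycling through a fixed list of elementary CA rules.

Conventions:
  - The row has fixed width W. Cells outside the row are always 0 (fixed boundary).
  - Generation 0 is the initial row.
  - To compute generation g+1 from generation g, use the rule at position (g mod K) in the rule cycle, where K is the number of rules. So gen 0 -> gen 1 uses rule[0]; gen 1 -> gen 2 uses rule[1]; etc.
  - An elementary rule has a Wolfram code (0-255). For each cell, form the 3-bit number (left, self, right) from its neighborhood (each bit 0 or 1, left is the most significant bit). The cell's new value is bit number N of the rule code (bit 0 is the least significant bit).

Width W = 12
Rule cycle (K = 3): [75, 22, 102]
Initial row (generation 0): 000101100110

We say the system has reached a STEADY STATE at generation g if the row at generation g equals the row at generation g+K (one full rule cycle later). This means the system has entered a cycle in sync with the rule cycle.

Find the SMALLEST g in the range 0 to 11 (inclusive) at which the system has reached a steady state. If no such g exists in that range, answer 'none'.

Answer: 8

Derivation:
Gen 0: 000101100110
Gen 1 (rule 75): 111001101110
Gen 2 (rule 22): 000110000001
Gen 3 (rule 102): 001010000011
Gen 4 (rule 75): 110000111111
Gen 5 (rule 22): 001001000000
Gen 6 (rule 102): 011011000000
Gen 7 (rule 75): 111011011111
Gen 8 (rule 22): 000000000000
Gen 9 (rule 102): 000000000000
Gen 10 (rule 75): 111111111111
Gen 11 (rule 22): 000000000000
Gen 12 (rule 102): 000000000000
Gen 13 (rule 75): 111111111111
Gen 14 (rule 22): 000000000000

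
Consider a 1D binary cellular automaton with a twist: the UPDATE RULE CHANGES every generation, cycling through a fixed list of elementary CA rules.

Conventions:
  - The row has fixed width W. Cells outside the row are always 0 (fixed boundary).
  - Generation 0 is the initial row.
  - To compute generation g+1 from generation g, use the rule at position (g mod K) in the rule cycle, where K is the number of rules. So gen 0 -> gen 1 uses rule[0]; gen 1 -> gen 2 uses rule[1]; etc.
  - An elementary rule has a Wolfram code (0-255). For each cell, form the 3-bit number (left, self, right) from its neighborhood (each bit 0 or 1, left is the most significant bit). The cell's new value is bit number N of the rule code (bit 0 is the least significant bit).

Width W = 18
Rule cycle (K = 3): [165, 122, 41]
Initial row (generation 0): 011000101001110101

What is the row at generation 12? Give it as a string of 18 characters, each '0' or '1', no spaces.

Gen 0: 011000101001110101
Gen 1 (rule 165): 000010111000101111
Gen 2 (rule 122): 000101101101011001
Gen 3 (rule 41): 110011011010110000
Gen 4 (rule 165): 000000100111000111
Gen 5 (rule 122): 000001011101101101
Gen 6 (rule 41): 111100110011011010
Gen 7 (rule 165): 011000000000100110
Gen 8 (rule 122): 111100000001011111
Gen 9 (rule 41): 100001111100110000
Gen 10 (rule 165): 101100111000000111
Gen 11 (rule 122): 011111101100001101
Gen 12 (rule 41): 010000011001101010

Answer: 010000011001101010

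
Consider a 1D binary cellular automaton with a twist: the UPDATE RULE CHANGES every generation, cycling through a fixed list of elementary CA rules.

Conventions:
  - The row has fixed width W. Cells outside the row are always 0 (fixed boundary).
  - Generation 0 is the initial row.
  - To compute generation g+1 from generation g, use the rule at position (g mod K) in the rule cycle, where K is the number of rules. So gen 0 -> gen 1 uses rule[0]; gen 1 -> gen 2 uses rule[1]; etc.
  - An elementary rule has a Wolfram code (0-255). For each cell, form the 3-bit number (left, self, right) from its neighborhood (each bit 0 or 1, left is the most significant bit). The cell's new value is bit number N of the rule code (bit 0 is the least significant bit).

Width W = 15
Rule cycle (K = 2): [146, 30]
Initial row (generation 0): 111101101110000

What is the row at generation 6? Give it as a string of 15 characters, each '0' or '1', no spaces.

Gen 0: 111101101110000
Gen 1 (rule 146): 011000000101000
Gen 2 (rule 30): 110100001101100
Gen 3 (rule 146): 000010010000010
Gen 4 (rule 30): 000111111000111
Gen 5 (rule 146): 001011110101010
Gen 6 (rule 30): 011010000101011

Answer: 011010000101011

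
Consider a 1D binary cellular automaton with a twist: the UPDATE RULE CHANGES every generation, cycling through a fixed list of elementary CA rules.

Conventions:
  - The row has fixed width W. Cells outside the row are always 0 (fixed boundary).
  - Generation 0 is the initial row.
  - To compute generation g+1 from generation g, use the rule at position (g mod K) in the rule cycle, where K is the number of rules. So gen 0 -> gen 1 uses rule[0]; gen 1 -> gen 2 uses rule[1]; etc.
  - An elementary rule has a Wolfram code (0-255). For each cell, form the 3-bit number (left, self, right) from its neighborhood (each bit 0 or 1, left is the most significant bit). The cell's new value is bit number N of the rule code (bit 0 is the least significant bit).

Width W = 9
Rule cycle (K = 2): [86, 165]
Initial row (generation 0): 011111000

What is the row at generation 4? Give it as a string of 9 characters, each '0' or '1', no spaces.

Answer: 100000000

Derivation:
Gen 0: 011111000
Gen 1 (rule 86): 100001100
Gen 2 (rule 165): 101100001
Gen 3 (rule 86): 100110011
Gen 4 (rule 165): 100000000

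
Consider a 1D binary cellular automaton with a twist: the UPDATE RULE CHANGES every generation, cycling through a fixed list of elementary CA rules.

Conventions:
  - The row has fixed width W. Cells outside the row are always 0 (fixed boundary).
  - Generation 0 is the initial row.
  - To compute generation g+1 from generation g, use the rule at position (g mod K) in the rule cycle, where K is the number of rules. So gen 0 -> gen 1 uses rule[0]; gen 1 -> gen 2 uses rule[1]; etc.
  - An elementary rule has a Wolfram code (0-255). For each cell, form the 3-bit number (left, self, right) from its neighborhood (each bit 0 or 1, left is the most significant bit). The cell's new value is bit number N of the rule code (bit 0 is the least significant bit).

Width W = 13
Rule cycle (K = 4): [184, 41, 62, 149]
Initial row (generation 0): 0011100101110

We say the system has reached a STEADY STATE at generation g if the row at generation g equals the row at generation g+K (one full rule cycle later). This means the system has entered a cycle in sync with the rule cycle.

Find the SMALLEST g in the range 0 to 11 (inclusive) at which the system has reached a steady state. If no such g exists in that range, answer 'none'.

Answer: 3

Derivation:
Gen 0: 0011100101110
Gen 1 (rule 184): 0011010011101
Gen 2 (rule 41): 1010100010010
Gen 3 (rule 62): 1111110111111
Gen 4 (rule 149): 0111100011110
Gen 5 (rule 184): 0111010011101
Gen 6 (rule 41): 0100100010010
Gen 7 (rule 62): 1111110111111
Gen 8 (rule 149): 0111100011110
Gen 9 (rule 184): 0111010011101
Gen 10 (rule 41): 0100100010010
Gen 11 (rule 62): 1111110111111
Gen 12 (rule 149): 0111100011110
Gen 13 (rule 184): 0111010011101
Gen 14 (rule 41): 0100100010010
Gen 15 (rule 62): 1111110111111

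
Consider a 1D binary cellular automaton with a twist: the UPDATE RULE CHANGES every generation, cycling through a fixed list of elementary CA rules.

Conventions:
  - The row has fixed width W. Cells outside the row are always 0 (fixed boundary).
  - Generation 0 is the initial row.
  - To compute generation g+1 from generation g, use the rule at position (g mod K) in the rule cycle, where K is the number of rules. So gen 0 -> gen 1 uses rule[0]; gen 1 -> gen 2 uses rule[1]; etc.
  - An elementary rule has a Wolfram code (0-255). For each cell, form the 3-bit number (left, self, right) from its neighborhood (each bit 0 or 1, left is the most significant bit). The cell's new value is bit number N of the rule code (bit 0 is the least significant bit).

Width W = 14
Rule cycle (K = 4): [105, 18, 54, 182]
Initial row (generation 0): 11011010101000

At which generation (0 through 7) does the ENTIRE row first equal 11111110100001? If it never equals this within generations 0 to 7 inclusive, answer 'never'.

Answer: 5

Derivation:
Gen 0: 11011010101000
Gen 1 (rule 105): 11111101010011
Gen 2 (rule 18): 00000000001100
Gen 3 (rule 54): 00000000010010
Gen 4 (rule 182): 00000000111111
Gen 5 (rule 105): 11111110100001
Gen 6 (rule 18): 00000000010010
Gen 7 (rule 54): 00000000111111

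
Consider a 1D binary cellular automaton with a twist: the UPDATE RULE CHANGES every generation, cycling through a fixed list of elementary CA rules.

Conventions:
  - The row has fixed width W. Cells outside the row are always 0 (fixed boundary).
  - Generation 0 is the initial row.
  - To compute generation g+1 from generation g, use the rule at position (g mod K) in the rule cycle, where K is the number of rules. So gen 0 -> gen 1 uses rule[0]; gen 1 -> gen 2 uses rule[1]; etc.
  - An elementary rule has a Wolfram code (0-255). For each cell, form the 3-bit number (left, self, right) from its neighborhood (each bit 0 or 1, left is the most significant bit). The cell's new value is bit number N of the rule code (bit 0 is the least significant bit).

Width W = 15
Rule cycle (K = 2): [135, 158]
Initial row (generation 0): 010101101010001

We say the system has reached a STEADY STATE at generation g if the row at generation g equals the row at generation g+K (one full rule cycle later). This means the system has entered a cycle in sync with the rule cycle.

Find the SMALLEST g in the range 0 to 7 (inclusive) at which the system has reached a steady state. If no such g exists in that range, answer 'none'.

Answer: none

Derivation:
Gen 0: 010101101010001
Gen 1 (rule 135): 110100001010111
Gen 2 (rule 158): 100110011010110
Gen 3 (rule 135): 101000100010000
Gen 4 (rule 158): 101101110111000
Gen 5 (rule 135): 100000100010011
Gen 6 (rule 158): 110001110111110
Gen 7 (rule 135): 000110100011100
Gen 8 (rule 158): 001100110111010
Gen 9 (rule 135): 110001000010010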